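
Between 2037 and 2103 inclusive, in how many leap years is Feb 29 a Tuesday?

2

Leap years in 2037–2103: 15 of them.
Feb 29 weekday advances by 5 (mod 7) from one leap year to the next four years later (or differs when a century non-leap intervenes).
Leap-day weekdays: 2040:Wed 2044:Mon 2048:Sat 2052:Thu 2056:Tue✓ 2060:Sun 2064:Fri 2068:Wed 2072:Mon 2076:Sat 2080:Thu 2084:Tue✓ 2088:Sun 2092:Fri 2096:Wed
Tuesday: 2056, 2084 → 2.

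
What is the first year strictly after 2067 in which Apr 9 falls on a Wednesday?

From one year to the next, a fixed date's weekday advances by 1, or by 2 when a Feb 29 lies between the two dates.
2067: April 9 is Saturday.
2068: Monday (+2)
2069: Tuesday (+1)
2070: Wednesday (+1)
Apr 9 falls on a Wednesday in 2070.

2070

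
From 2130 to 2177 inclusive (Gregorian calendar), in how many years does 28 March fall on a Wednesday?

7

Track 28 March's weekday year by year (advancing +1, or +2 across a Feb 29):
  2130: Tue  2131: Wed (+1) ✓  2132: Fri (+2)  2133: Sat (+1)  2134: Sun (+1)
  2135: Mon (+1)  2136: Wed (+2) ✓  2137: Thu (+1)  2138: Fri (+1)  2139: Sat (+1)
  2140: Mon (+2)  2141: Tue (+1)  2142: Wed (+1) ✓  2143: Thu (+1)  … (20 more years) …
  2164: Wed (+2) ✓  2165: Thu (+1)  2166: Fri (+1)  2167: Sat (+1)  2168: Mon (+2)
  2169: Tue (+1)  2170: Wed (+1) ✓  2171: Thu (+1)  2172: Sat (+2)  2173: Sun (+1)
  2174: Mon (+1)  2175: Tue (+1)  2176: Thu (+2)  2177: Fri (+1)
Wednesday years: 2131, 2136, 2142, 2153, 2159, 2164, 2170 — 7 in total.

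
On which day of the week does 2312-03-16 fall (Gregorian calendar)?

Saturday

January 1, 2312 is a Monday.
March 16 is day 76 of the year, i.e. 75 days after Jan 1.
75 mod 7 = 5, so advance 5 weekdays from Monday: Saturday.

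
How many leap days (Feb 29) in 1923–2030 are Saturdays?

4

Leap years in 1923–2030: 27 of them.
Feb 29 weekday advances by 5 (mod 7) from one leap year to the next four years later (or differs when a century non-leap intervenes).
Leap-day weekdays: 1924:Fri 1928:Wed 1932:Mon 1936:Sat✓ 1940:Thu 1944:Tue 1948:Sun 1952:Fri 1956:Wed 1960:Mon 1964:Sat✓ 1968:Thu 1972:Tue 1976:Sun 1980:Fri 1984:Wed 1988:Mon 1992:Sat✓ 1996:Thu 2000:Tue 2004:Sun 2008:Fri 2012:Wed 2016:Mon 2020:Sat✓ 2024:Thu 2028:Tue
Saturday: 1936, 1964, 1992, 2020 → 4.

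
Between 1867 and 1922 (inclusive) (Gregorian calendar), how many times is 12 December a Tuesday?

Track 12 December's weekday year by year (advancing +1, or +2 across a Feb 29):
  1867: Thu  1868: Sat (+2)  1869: Sun (+1)  1870: Mon (+1)  1871: Tue (+1) ✓
  1872: Thu (+2)  1873: Fri (+1)  1874: Sat (+1)  1875: Sun (+1)  1876: Tue (+2) ✓
  1877: Wed (+1)  1878: Thu (+1)  1879: Fri (+1)  1880: Sun (+2)  … (28 more years) …
  1909: Sun (+1)  1910: Mon (+1)  1911: Tue (+1) ✓  1912: Thu (+2)  1913: Fri (+1)
  1914: Sat (+1)  1915: Sun (+1)  1916: Tue (+2) ✓  1917: Wed (+1)  1918: Thu (+1)
  1919: Fri (+1)  1920: Sun (+2)  1921: Mon (+1)  1922: Tue (+1) ✓
Tuesday years: 1871, 1876, 1882, 1893, 1899, 1905, 1911, 1916, 1922 — 9 in total.

9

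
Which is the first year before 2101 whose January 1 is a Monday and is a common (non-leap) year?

Jan 1 advances by 2 weekdays after a leap year and by 1 after a common year.
2101: Jan 1 is Saturday.
2100: Friday
2099: Thursday
2098: Wednesday
2097: Tuesday
2096: Sunday (leap)
2095: Saturday
2094: Friday
2093: Thursday
2092: Tuesday (leap)
2091: Monday
2091 begins on a Monday and is a common year.

2091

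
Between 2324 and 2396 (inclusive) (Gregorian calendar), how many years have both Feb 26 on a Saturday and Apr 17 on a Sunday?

Check each year's weekday for Feb 26 and Apr 17:
  2324: Tue/Thu  2325: Thu/Fri  2326: Fri/Sat  2327: Sat/Sun ✓  2328: Sun/Tue  2329: Tue/Wed  2330: Wed/Thu  2331: Thu/Fri  2332: Fri/Sun  2333: Sun/Mon  2334: Mon/Tue  2335: Tue/Wed  2336: Wed/Fri  2337: Fri/Sat  …(45 more)…  2383: Sat/Sun ✓  2384: Sun/Tue  2385: Tue/Wed  2386: Wed/Thu  2387: Thu/Fri  2388: Fri/Sun  2389: Sun/Mon  2390: Mon/Tue  2391: Tue/Wed  2392: Wed/Fri  2393: Fri/Sat  2394: Sat/Sun ✓  2395: Sun/Mon  2396: Mon/Wed
Both conditions hold in: 2327, 2338, 2349, 2355, 2366, 2377, 2383, 2394 — 8.

8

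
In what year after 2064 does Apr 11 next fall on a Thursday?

From one year to the next, a fixed date's weekday advances by 1, or by 2 when a Feb 29 lies between the two dates.
2064: April 11 is Friday.
2065: Saturday (+1)
2066: Sunday (+1)
2067: Monday (+1)
2068: Wednesday (+2)
2069: Thursday (+1)
Apr 11 falls on a Thursday in 2069.

2069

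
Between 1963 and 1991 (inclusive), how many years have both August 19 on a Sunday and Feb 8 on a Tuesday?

Check each year's weekday for August 19 and Feb 8:
  1963: Mon/Fri  1964: Wed/Sat  1965: Thu/Mon  1966: Fri/Tue  1967: Sat/Wed  1968: Mon/Thu  1969: Tue/Sat  1970: Wed/Sun  1971: Thu/Mon  1972: Sat/Tue  1973: Sun/Thu  1974: Mon/Fri  1975: Tue/Sat  1976: Thu/Sun  1977: Fri/Tue  1978: Sat/Wed  1979: Sun/Thu  1980: Tue/Fri  1981: Wed/Sun  1982: Thu/Mon  1983: Fri/Tue  1984: Sun/Wed  1985: Mon/Fri  1986: Tue/Sat  1987: Wed/Sun  1988: Fri/Mon  1989: Sat/Wed  1990: Sun/Thu  1991: Mon/Fri
Both conditions hold in: no year — 0.

0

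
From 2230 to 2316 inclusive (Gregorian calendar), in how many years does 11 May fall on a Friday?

Track 11 May's weekday year by year (advancing +1, or +2 across a Feb 29):
  2230: Tue  2231: Wed (+1)  2232: Fri (+2) ✓  2233: Sat (+1)  2234: Sun (+1)
  2235: Mon (+1)  2236: Wed (+2)  2237: Thu (+1)  2238: Fri (+1) ✓  2239: Sat (+1)
  2240: Mon (+2)  2241: Tue (+1)  2242: Wed (+1)  2243: Thu (+1)  … (59 more years) …
  2303: Mon (+1)  2304: Wed (+2)  2305: Thu (+1)  2306: Fri (+1) ✓  2307: Sat (+1)
  2308: Mon (+2)  2309: Tue (+1)  2310: Wed (+1)  2311: Thu (+1)  2312: Sat (+2)
  2313: Sun (+1)  2314: Mon (+1)  2315: Tue (+1)  2316: Thu (+2)
Friday years: 2232, 2238, 2249, 2255, 2260, 2266, 2277, 2283, 2288, 2294, 2300, 2306 — 12 in total.

12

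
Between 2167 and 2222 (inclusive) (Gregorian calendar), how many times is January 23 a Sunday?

Track January 23's weekday year by year (advancing +1, or +2 across a Feb 29):
  2167: Fri  2168: Sat (+1)  2169: Mon (+2)  2170: Tue (+1)  2171: Wed (+1)
  2172: Thu (+1)  2173: Sat (+2)  2174: Sun (+1) ✓  2175: Mon (+1)  2176: Tue (+1)
  2177: Thu (+2)  2178: Fri (+1)  2179: Sat (+1)  2180: Sun (+1) ✓  … (28 more years) …
  2209: Mon (+2)  2210: Tue (+1)  2211: Wed (+1)  2212: Thu (+1)  2213: Sat (+2)
  2214: Sun (+1) ✓  2215: Mon (+1)  2216: Tue (+1)  2217: Thu (+2)  2218: Fri (+1)
  2219: Sat (+1)  2220: Sun (+1) ✓  2221: Tue (+2)  2222: Wed (+1)
Sunday years: 2174, 2180, 2185, 2191, 2203, 2214, 2220 — 7 in total.

7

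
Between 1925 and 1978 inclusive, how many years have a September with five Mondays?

15

September has 30 days; it has five Mondays when Monday falls among the first (month-length − 28) days — i.e. when September 1 is one of Monday/Sunday.
September 1 by year: 1925:Tue 1926:Wed 1927:Thu 1928:Sat 1929:Sun✓ 1930:Mon✓ 1931:Tue 1932:Thu 1933:Fri 1934:Sat 1935:Sun✓ 1936:Tue 1937:Wed 1938:Thu 1939:Fri …(24 more)… 1964:Tue 1965:Wed 1966:Thu 1967:Fri 1968:Sun✓ 1969:Mon✓ 1970:Tue 1971:Wed 1972:Fri 1973:Sat 1974:Sun✓ 1975:Mon✓ 1976:Wed 1977:Thu 1978:Fri
Years with five Mondays: 1929, 1930, 1935, 1940, 1941, 1946, 1947, 1952, 1957, 1958, 1963, 1968, 1969, 1974, 1975 → 15.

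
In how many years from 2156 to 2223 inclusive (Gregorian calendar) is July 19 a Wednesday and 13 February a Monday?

7

Check each year's weekday for July 19 and 13 February:
  2156: Mon/Fri  2157: Tue/Sun  2158: Wed/Mon ✓  2159: Thu/Tue  2160: Sat/Wed  2161: Sun/Fri  2162: Mon/Sat  2163: Tue/Sun  2164: Thu/Mon  2165: Fri/Wed  2166: Sat/Thu  2167: Sun/Fri  2168: Tue/Sat  2169: Wed/Mon ✓  …(40 more)…  2210: Thu/Tue  2211: Fri/Wed  2212: Sun/Thu  2213: Mon/Sat  2214: Tue/Sun  2215: Wed/Mon ✓  2216: Fri/Tue  2217: Sat/Thu  2218: Sun/Fri  2219: Mon/Sat  2220: Wed/Sun  2221: Thu/Tue  2222: Fri/Wed  2223: Sat/Thu
Both conditions hold in: 2158, 2169, 2175, 2186, 2197, 2209, 2215 — 7.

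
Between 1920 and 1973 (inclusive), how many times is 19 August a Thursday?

8

Track 19 August's weekday year by year (advancing +1, or +2 across a Feb 29):
  1920: Thu ✓  1921: Fri (+1)  1922: Sat (+1)  1923: Sun (+1)  1924: Tue (+2)
  1925: Wed (+1)  1926: Thu (+1) ✓  1927: Fri (+1)  1928: Sun (+2)  1929: Mon (+1)
  1930: Tue (+1)  1931: Wed (+1)  1932: Fri (+2)  1933: Sat (+1)  … (26 more years) …
  1960: Fri (+2)  1961: Sat (+1)  1962: Sun (+1)  1963: Mon (+1)  1964: Wed (+2)
  1965: Thu (+1) ✓  1966: Fri (+1)  1967: Sat (+1)  1968: Mon (+2)  1969: Tue (+1)
  1970: Wed (+1)  1971: Thu (+1) ✓  1972: Sat (+2)  1973: Sun (+1)
Thursday years: 1920, 1926, 1937, 1943, 1948, 1954, 1965, 1971 — 8 in total.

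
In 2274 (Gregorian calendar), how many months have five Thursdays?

A month of length L has five Thursdays iff its first Thursday is on day ≤ L−28 (so day 1–3 in a 31-day month, 1–2 in a 30-day month, day 1 in a leap February).
Checking each month of 2274: Jan starts Thu (31d) ✓; Feb starts Sun (28d); Mar starts Sun (31d); Apr starts Wed (30d) ✓; May starts Fri (31d); Jun starts Mon (30d); Jul starts Wed (31d) ✓; Aug starts Sat (31d); Sep starts Tue (30d); Oct starts Thu (31d) ✓; Nov starts Sun (30d); Dec starts Tue (31d) ✓.
Five-Thursday months: January, April, July, October, December → 5.

5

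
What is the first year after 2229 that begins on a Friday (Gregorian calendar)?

Jan 1 advances by 2 weekdays after a leap year and by 1 after a common year.
2229: Jan 1 is Thursday.
2230: Friday
2230 begins on a Friday

2230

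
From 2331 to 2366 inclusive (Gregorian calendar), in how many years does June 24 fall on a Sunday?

Track June 24's weekday year by year (advancing +1, or +2 across a Feb 29):
  2331: Wed  2332: Fri (+2)  2333: Sat (+1)  2334: Sun (+1) ✓  2335: Mon (+1)
  2336: Wed (+2)  2337: Thu (+1)  2338: Fri (+1)  2339: Sat (+1)  2340: Mon (+2)
  2341: Tue (+1)  2342: Wed (+1)  2343: Thu (+1)  2344: Sat (+2)  … (8 more years) …
  2353: Wed (+1)  2354: Thu (+1)  2355: Fri (+1)  2356: Sun (+2) ✓  2357: Mon (+1)
  2358: Tue (+1)  2359: Wed (+1)  2360: Fri (+2)  2361: Sat (+1)  2362: Sun (+1) ✓
  2363: Mon (+1)  2364: Wed (+2)  2365: Thu (+1)  2366: Fri (+1)
Sunday years: 2334, 2345, 2351, 2356, 2362 — 5 in total.

5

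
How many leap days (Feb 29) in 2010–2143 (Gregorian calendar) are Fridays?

Leap years in 2010–2143: 32 of them.
Feb 29 weekday advances by 5 (mod 7) from one leap year to the next four years later (or differs when a century non-leap intervenes).
Leap-day weekdays: 2012:Wed 2016:Mon 2020:Sat 2024:Thu 2028:Tue 2032:Sun 2036:Fri✓ 2040:Wed 2044:Mon 2048:Sat 2052:Thu 2056:Tue 2060:Sun …(6 more)… 2088:Sun 2092:Fri✓ 2096:Wed 2104:Fri✓ 2108:Wed 2112:Mon 2116:Sat 2120:Thu 2124:Tue 2128:Sun 2132:Fri✓ 2136:Wed 2140:Mon
Friday: 2036, 2064, 2092, 2104, 2132 → 5.

5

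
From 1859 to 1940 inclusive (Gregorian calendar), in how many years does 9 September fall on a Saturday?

12

Track 9 September's weekday year by year (advancing +1, or +2 across a Feb 29):
  1859: Fri  1860: Sun (+2)  1861: Mon (+1)  1862: Tue (+1)  1863: Wed (+1)
  1864: Fri (+2)  1865: Sat (+1) ✓  1866: Sun (+1)  1867: Mon (+1)  1868: Wed (+2)
  1869: Thu (+1)  1870: Fri (+1)  1871: Sat (+1) ✓  1872: Mon (+2)  … (54 more years) …
  1927: Fri (+1)  1928: Sun (+2)  1929: Mon (+1)  1930: Tue (+1)  1931: Wed (+1)
  1932: Fri (+2)  1933: Sat (+1) ✓  1934: Sun (+1)  1935: Mon (+1)  1936: Wed (+2)
  1937: Thu (+1)  1938: Fri (+1)  1939: Sat (+1) ✓  1940: Mon (+2)
Saturday years: 1865, 1871, 1876, 1882, 1893, 1899, 1905, 1911, 1916, 1922, 1933, 1939 — 12 in total.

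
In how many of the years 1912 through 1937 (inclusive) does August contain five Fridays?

12

August has 31 days; it has five Fridays when Friday falls among the first (month-length − 28) days — i.e. when August 1 is one of Friday/Thursday/Wednesday.
August 1 by year: 1912:Thu✓ 1913:Fri✓ 1914:Sat 1915:Sun 1916:Tue 1917:Wed✓ 1918:Thu✓ 1919:Fri✓ 1920:Sun 1921:Mon 1922:Tue 1923:Wed✓ 1924:Fri✓ 1925:Sat 1926:Sun 1927:Mon 1928:Wed✓ 1929:Thu✓ 1930:Fri✓ 1931:Sat 1932:Mon 1933:Tue 1934:Wed✓ 1935:Thu✓ 1936:Sat 1937:Sun
Years with five Fridays: 1912, 1913, 1917, 1918, 1919, 1923, 1924, 1928, 1929, 1930, 1934, 1935 → 12.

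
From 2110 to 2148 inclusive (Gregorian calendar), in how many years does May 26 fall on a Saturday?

5

Track May 26's weekday year by year (advancing +1, or +2 across a Feb 29):
  2110: Mon  2111: Tue (+1)  2112: Thu (+2)  2113: Fri (+1)  2114: Sat (+1) ✓
  2115: Sun (+1)  2116: Tue (+2)  2117: Wed (+1)  2118: Thu (+1)  2119: Fri (+1)
  2120: Sun (+2)  2121: Mon (+1)  2122: Tue (+1)  2123: Wed (+1)  … (11 more years) …
  2135: Thu (+1)  2136: Sat (+2) ✓  2137: Sun (+1)  2138: Mon (+1)  2139: Tue (+1)
  2140: Thu (+2)  2141: Fri (+1)  2142: Sat (+1) ✓  2143: Sun (+1)  2144: Tue (+2)
  2145: Wed (+1)  2146: Thu (+1)  2147: Fri (+1)  2148: Sun (+2)
Saturday years: 2114, 2125, 2131, 2136, 2142 — 5 in total.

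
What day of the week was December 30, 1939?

January 1, 1939 is a Sunday.
December 30 is day 364 of the year, i.e. 363 days after Jan 1.
363 mod 7 = 6, so advance 6 weekdays from Sunday: Saturday.

Saturday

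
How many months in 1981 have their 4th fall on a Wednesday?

3

Check the 4th of each month of 1981: Jan 4: Sun, Feb 4: Wed, Mar 4: Wed, Apr 4: Sat, May 4: Mon, Jun 4: Thu, Jul 4: Sat, Aug 4: Tue, Sep 4: Fri, Oct 4: Sun, Nov 4: Wed, Dec 4: Fri.
Wednesday occurs in February, March, November — 3 months.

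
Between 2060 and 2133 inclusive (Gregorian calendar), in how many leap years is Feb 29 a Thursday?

Leap years in 2060–2133: 18 of them.
Feb 29 weekday advances by 5 (mod 7) from one leap year to the next four years later (or differs when a century non-leap intervenes).
Leap-day weekdays: 2060:Sun 2064:Fri 2068:Wed 2072:Mon 2076:Sat 2080:Thu✓ 2084:Tue 2088:Sun 2092:Fri 2096:Wed 2104:Fri 2108:Wed 2112:Mon 2116:Sat 2120:Thu✓ 2124:Tue 2128:Sun 2132:Fri
Thursday: 2080, 2120 → 2.

2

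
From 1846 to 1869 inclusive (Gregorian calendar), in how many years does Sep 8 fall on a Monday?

3

Track Sep 8's weekday year by year (advancing +1, or +2 across a Feb 29):
  1846: Tue  1847: Wed (+1)  1848: Fri (+2)  1849: Sat (+1)  1850: Sun (+1)
  1851: Mon (+1) ✓  1852: Wed (+2)  1853: Thu (+1)  1854: Fri (+1)  1855: Sat (+1)
  1856: Mon (+2) ✓  1857: Tue (+1)  1858: Wed (+1)  1859: Thu (+1)  1860: Sat (+2)
  1861: Sun (+1)  1862: Mon (+1) ✓  1863: Tue (+1)  1864: Thu (+2)  1865: Fri (+1)
  1866: Sat (+1)  1867: Sun (+1)  1868: Tue (+2)  1869: Wed (+1)
Monday years: 1851, 1856, 1862 — 3 in total.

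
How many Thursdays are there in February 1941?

4

February 1941 has 28 days and begins on Saturday.
The first Thursday is February 6.
Thursdays fall on 6, 13, 20, 27 — that's 4.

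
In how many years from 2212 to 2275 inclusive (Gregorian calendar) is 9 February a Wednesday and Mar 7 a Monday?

7

Check each year's weekday for 9 February and Mar 7:
  2212: Sun/Sat  2213: Tue/Sun  2214: Wed/Mon ✓  2215: Thu/Tue  2216: Fri/Thu  2217: Sun/Fri  2218: Mon/Sat  2219: Tue/Sun  2220: Wed/Tue  2221: Fri/Wed  2222: Sat/Thu  2223: Sun/Fri  2224: Mon/Sun  2225: Wed/Mon ✓  …(36 more)…  2262: Sun/Fri  2263: Mon/Sat  2264: Tue/Mon  2265: Thu/Tue  2266: Fri/Wed  2267: Sat/Thu  2268: Sun/Sat  2269: Tue/Sun  2270: Wed/Mon ✓  2271: Thu/Tue  2272: Fri/Thu  2273: Sun/Fri  2274: Mon/Sat  2275: Tue/Sun
Both conditions hold in: 2214, 2225, 2231, 2242, 2253, 2259, 2270 — 7.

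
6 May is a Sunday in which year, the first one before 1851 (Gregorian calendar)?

From one year to the next, a fixed date's weekday advances by 1, or by 2 when a Feb 29 lies between the two dates.
1851: May 6 is Tuesday.
1850: Monday (−1)
1849: Sunday (−1)
6 May falls on a Sunday in 1849.

1849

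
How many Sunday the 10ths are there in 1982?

2

Check the 10th of each month of 1982: Jan 10: Sun, Feb 10: Wed, Mar 10: Wed, Apr 10: Sat, May 10: Mon, Jun 10: Thu, Jul 10: Sat, Aug 10: Tue, Sep 10: Fri, Oct 10: Sun, Nov 10: Wed, Dec 10: Fri.
Sunday occurs in January, October — 2 months.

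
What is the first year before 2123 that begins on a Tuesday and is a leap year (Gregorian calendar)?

2104

Jan 1 advances by 2 weekdays after a leap year and by 1 after a common year.
2123: Jan 1 is Friday.
2122: Thursday
2121: Wednesday
2120: Monday (leap)
2119: Sunday
2118: Saturday
2117: Friday
2116: Wednesday (leap)
2115: Tuesday
2114: Monday
2113: Sunday
2112: Friday (leap)
2111: Thursday
2110: Wednesday
2109: Tuesday
2108: Sunday (leap)
2107: Saturday
2106: Friday
2105: Thursday
2104: Tuesday (leap)
2104 begins on a Tuesday and is a leap year.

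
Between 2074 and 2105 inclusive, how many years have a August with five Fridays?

14

August has 31 days; it has five Fridays when Friday falls among the first (month-length − 28) days — i.e. when August 1 is one of Friday/Thursday/Wednesday.
August 1 by year: 2074:Wed✓ 2075:Thu✓ 2076:Sat 2077:Sun 2078:Mon 2079:Tue 2080:Thu✓ 2081:Fri✓ 2082:Sat 2083:Sun 2084:Tue 2085:Wed✓ 2086:Thu✓ 2087:Fri✓ 2088:Sun 2089:Mon 2090:Tue 2091:Wed✓ 2092:Fri✓ 2093:Sat 2094:Sun 2095:Mon 2096:Wed✓ 2097:Thu✓ 2098:Fri✓ 2099:Sat 2100:Sun 2101:Mon 2102:Tue 2103:Wed✓ 2104:Fri✓ 2105:Sat
Years with five Fridays: 2074, 2075, 2080, 2081, 2085, 2086, 2087, 2091, 2092, 2096, 2097, 2098, 2103, 2104 → 14.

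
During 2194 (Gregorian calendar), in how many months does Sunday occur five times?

A month of length L has five Sundays iff its first Sunday is on day ≤ L−28 (so day 1–3 in a 31-day month, 1–2 in a 30-day month, day 1 in a leap February).
Checking each month of 2194: Jan starts Wed (31d); Feb starts Sat (28d); Mar starts Sat (31d) ✓; Apr starts Tue (30d); May starts Thu (31d); Jun starts Sun (30d) ✓; Jul starts Tue (31d); Aug starts Fri (31d) ✓; Sep starts Mon (30d); Oct starts Wed (31d); Nov starts Sat (30d) ✓; Dec starts Mon (31d).
Five-Sunday months: March, June, August, November → 4.

4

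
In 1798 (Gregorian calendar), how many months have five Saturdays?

A month of length L has five Saturdays iff its first Saturday is on day ≤ L−28 (so day 1–3 in a 31-day month, 1–2 in a 30-day month, day 1 in a leap February).
Checking each month of 1798: Jan starts Mon (31d); Feb starts Thu (28d); Mar starts Thu (31d) ✓; Apr starts Sun (30d); May starts Tue (31d); Jun starts Fri (30d) ✓; Jul starts Sun (31d); Aug starts Wed (31d); Sep starts Sat (30d) ✓; Oct starts Mon (31d); Nov starts Thu (30d); Dec starts Sat (31d) ✓.
Five-Saturday months: March, June, September, December → 4.

4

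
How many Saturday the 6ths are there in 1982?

3

Check the 6th of each month of 1982: Jan 6: Wed, Feb 6: Sat, Mar 6: Sat, Apr 6: Tue, May 6: Thu, Jun 6: Sun, Jul 6: Tue, Aug 6: Fri, Sep 6: Mon, Oct 6: Wed, Nov 6: Sat, Dec 6: Mon.
Saturday occurs in February, March, November — 3 months.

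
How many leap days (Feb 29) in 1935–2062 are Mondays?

Leap years in 1935–2062: 32 of them.
Feb 29 weekday advances by 5 (mod 7) from one leap year to the next four years later (or differs when a century non-leap intervenes).
Leap-day weekdays: 1936:Sat 1940:Thu 1944:Tue 1948:Sun 1952:Fri 1956:Wed 1960:Mon✓ 1964:Sat 1968:Thu 1972:Tue 1976:Sun 1980:Fri 1984:Wed …(6 more)… 2012:Wed 2016:Mon✓ 2020:Sat 2024:Thu 2028:Tue 2032:Sun 2036:Fri 2040:Wed 2044:Mon✓ 2048:Sat 2052:Thu 2056:Tue 2060:Sun
Monday: 1960, 1988, 2016, 2044 → 4.

4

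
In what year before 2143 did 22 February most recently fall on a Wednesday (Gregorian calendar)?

From one year to the next, a fixed date's weekday advances by 1, or by 2 when a Feb 29 lies between the two dates.
2143: February 22 is Friday.
2142: Thursday (−1)
2141: Wednesday (−1)
22 February falls on a Wednesday in 2141.

2141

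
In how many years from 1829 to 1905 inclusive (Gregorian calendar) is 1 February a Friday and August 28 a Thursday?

Check each year's weekday for 1 February and August 28:
  1829: Sun/Fri  1830: Mon/Sat  1831: Tue/Sun  1832: Wed/Tue  1833: Fri/Wed  1834: Sat/Thu  1835: Sun/Fri  1836: Mon/Sun  1837: Wed/Mon  1838: Thu/Tue  1839: Fri/Wed  1840: Sat/Fri  1841: Mon/Sat  1842: Tue/Sun  …(49 more)…  1892: Mon/Sun  1893: Wed/Mon  1894: Thu/Tue  1895: Fri/Wed  1896: Sat/Fri  1897: Mon/Sat  1898: Tue/Sun  1899: Wed/Mon  1900: Thu/Tue  1901: Fri/Wed  1902: Sat/Thu  1903: Sun/Fri  1904: Mon/Sun  1905: Wed/Mon
Both conditions hold in: 1856, 1884 — 2.

2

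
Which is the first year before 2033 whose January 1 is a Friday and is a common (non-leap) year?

Jan 1 advances by 2 weekdays after a leap year and by 1 after a common year.
2033: Jan 1 is Saturday.
2032: Thursday (leap)
2031: Wednesday
2030: Tuesday
2029: Monday
2028: Saturday (leap)
2027: Friday
2027 begins on a Friday and is a common year.

2027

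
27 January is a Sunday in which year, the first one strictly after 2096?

2097

From one year to the next, a fixed date's weekday advances by 1, or by 2 when a Feb 29 lies between the two dates.
2096: January 27 is Friday.
2097: Sunday (+2)
27 January falls on a Sunday in 2097.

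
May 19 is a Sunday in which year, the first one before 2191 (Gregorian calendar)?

From one year to the next, a fixed date's weekday advances by 1, or by 2 when a Feb 29 lies between the two dates.
2191: May 19 is Thursday.
2190: Wednesday (−1)
2189: Tuesday (−1)
2188: Monday (−1)
2187: Saturday (−2)
2186: Friday (−1)
2185: Thursday (−1)
2184: Wednesday (−1)
2183: Monday (−2)
2182: Sunday (−1)
May 19 falls on a Sunday in 2182.

2182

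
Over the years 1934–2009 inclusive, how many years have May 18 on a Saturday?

11

Track May 18's weekday year by year (advancing +1, or +2 across a Feb 29):
  1934: Fri  1935: Sat (+1) ✓  1936: Mon (+2)  1937: Tue (+1)  1938: Wed (+1)
  1939: Thu (+1)  1940: Sat (+2) ✓  1941: Sun (+1)  1942: Mon (+1)  1943: Tue (+1)
  1944: Thu (+2)  1945: Fri (+1)  1946: Sat (+1) ✓  1947: Sun (+1)  … (48 more years) …
  1996: Sat (+2) ✓  1997: Sun (+1)  1998: Mon (+1)  1999: Tue (+1)  2000: Thu (+2)
  2001: Fri (+1)  2002: Sat (+1) ✓  2003: Sun (+1)  2004: Tue (+2)  2005: Wed (+1)
  2006: Thu (+1)  2007: Fri (+1)  2008: Sun (+2)  2009: Mon (+1)
Saturday years: 1935, 1940, 1946, 1957, 1963, 1968, 1974, 1985, 1991, 1996, 2002 — 11 in total.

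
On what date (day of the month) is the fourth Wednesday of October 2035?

24

October 1, 2035 is a Monday, so the first Wednesday is the 3rd.
The fourth Wednesday is 3 + 21 = 24.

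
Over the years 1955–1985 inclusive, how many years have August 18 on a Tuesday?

4

Track August 18's weekday year by year (advancing +1, or +2 across a Feb 29):
  1955: Thu  1956: Sat (+2)  1957: Sun (+1)  1958: Mon (+1)  1959: Tue (+1) ✓
  1960: Thu (+2)  1961: Fri (+1)  1962: Sat (+1)  1963: Sun (+1)  1964: Tue (+2) ✓
  1965: Wed (+1)  1966: Thu (+1)  1967: Fri (+1)  1968: Sun (+2)  … (3 more years) …
  1972: Fri (+2)  1973: Sat (+1)  1974: Sun (+1)  1975: Mon (+1)  1976: Wed (+2)
  1977: Thu (+1)  1978: Fri (+1)  1979: Sat (+1)  1980: Mon (+2)  1981: Tue (+1) ✓
  1982: Wed (+1)  1983: Thu (+1)  1984: Sat (+2)  1985: Sun (+1)
Tuesday years: 1959, 1964, 1970, 1981 — 4 in total.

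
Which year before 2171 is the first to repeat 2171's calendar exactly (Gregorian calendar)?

Two years share a calendar iff Jan 1 falls on the same weekday and both are leap or both are common. 2171: Jan 1 is Tuesday, common year.
2170: Jan 1 Monday, common
2169: Jan 1 Sunday, common
2168: Jan 1 Friday, leap
2167: Jan 1 Thursday, common
2166: Jan 1 Wednesday, common
2165: Jan 1 Tuesday, common
2165 matches on both conditions.

2165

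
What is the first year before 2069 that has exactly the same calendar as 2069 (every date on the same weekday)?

Two years share a calendar iff Jan 1 falls on the same weekday and both are leap or both are common. 2069: Jan 1 is Tuesday, common year.
2068: Jan 1 Sunday, leap
2067: Jan 1 Saturday, common
2066: Jan 1 Friday, common
2065: Jan 1 Thursday, common
2064: Jan 1 Tuesday, leap
2063: Jan 1 Monday, common
2062: Jan 1 Sunday, common
2061: Jan 1 Saturday, common
2060: Jan 1 Thursday, leap
2059: Jan 1 Wednesday, common
2058: Jan 1 Tuesday, common
2058 matches on both conditions.

2058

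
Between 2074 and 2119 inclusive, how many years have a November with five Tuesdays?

14

November has 30 days; it has five Tuesdays when Tuesday falls among the first (month-length − 28) days — i.e. when November 1 is one of Tuesday/Monday.
November 1 by year: 2074:Thu 2075:Fri 2076:Sun 2077:Mon✓ 2078:Tue✓ 2079:Wed 2080:Fri 2081:Sat 2082:Sun 2083:Mon✓ 2084:Wed 2085:Thu 2086:Fri 2087:Sat 2088:Mon✓ …(16 more)… 2105:Sun 2106:Mon✓ 2107:Tue✓ 2108:Thu 2109:Fri 2110:Sat 2111:Sun 2112:Tue✓ 2113:Wed 2114:Thu 2115:Fri 2116:Sun 2117:Mon✓ 2118:Tue✓ 2119:Wed
Years with five Tuesdays: 2077, 2078, 2083, 2088, 2089, 2094, 2095, 2100, 2101, 2106, 2107, 2112, 2117, 2118 → 14.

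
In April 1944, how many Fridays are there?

4

April 1944 has 30 days and begins on Saturday.
The first Friday is April 7.
Fridays fall on 7, 14, 21, 28 — that's 4.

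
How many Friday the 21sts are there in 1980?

2

Check the 21st of each month of 1980: Jan 21: Mon, Feb 21: Thu, Mar 21: Fri, Apr 21: Mon, May 21: Wed, Jun 21: Sat, Jul 21: Mon, Aug 21: Thu, Sep 21: Sun, Oct 21: Tue, Nov 21: Fri, Dec 21: Sun.
Friday occurs in March, November — 2 months.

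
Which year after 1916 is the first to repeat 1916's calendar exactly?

1944

Two years share a calendar iff Jan 1 falls on the same weekday and both are leap or both are common. 1916: Jan 1 is Saturday, leap year.
1917: Jan 1 Monday, common
1918: Jan 1 Tuesday, common
1919: Jan 1 Wednesday, common
1920: Jan 1 Thursday, leap
1921: Jan 1 Saturday, common
1922: Jan 1 Sunday, common
1923: Jan 1 Monday, common
1924: Jan 1 Tuesday, leap
1925: Jan 1 Thursday, common
1926: Jan 1 Friday, common
1927: Jan 1 Saturday, common
1928: Jan 1 Sunday, leap
1929: Jan 1 Tuesday, common
1930: Jan 1 Wednesday, common
1931: Jan 1 Thursday, common
1932: Jan 1 Friday, leap
1933: Jan 1 Sunday, common
1934: Jan 1 Monday, common
1935: Jan 1 Tuesday, common
1936: Jan 1 Wednesday, leap
1937: Jan 1 Friday, common
1938: Jan 1 Saturday, common
1939: Jan 1 Sunday, common
1940: Jan 1 Monday, leap
1941: Jan 1 Wednesday, common
1942: Jan 1 Thursday, common
1943: Jan 1 Friday, common
1944: Jan 1 Saturday, leap
1944 matches on both conditions.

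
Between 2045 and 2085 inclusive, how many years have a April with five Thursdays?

April has 30 days; it has five Thursdays when Thursday falls among the first (month-length − 28) days — i.e. when April 1 is one of Thursday/Wednesday.
April 1 by year: 2045:Sat 2046:Sun 2047:Mon 2048:Wed✓ 2049:Thu✓ 2050:Fri 2051:Sat 2052:Mon 2053:Tue 2054:Wed✓ 2055:Thu✓ 2056:Sat 2057:Sun 2058:Mon 2059:Tue …(11 more)… 2071:Wed✓ 2072:Fri 2073:Sat 2074:Sun 2075:Mon 2076:Wed✓ 2077:Thu✓ 2078:Fri 2079:Sat 2080:Mon 2081:Tue 2082:Wed✓ 2083:Thu✓ 2084:Sat 2085:Sun
Years with five Thursdays: 2048, 2049, 2054, 2055, 2060, 2065, 2066, 2071, 2076, 2077, 2082, 2083 → 12.

12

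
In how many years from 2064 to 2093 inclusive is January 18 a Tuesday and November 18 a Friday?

Check each year's weekday for January 18 and November 18:
  2064: Fri/Tue  2065: Sun/Wed  2066: Mon/Thu  2067: Tue/Fri ✓  2068: Wed/Sun  2069: Fri/Mon  2070: Sat/Tue  2071: Sun/Wed  2072: Mon/Fri  2073: Wed/Sat  2074: Thu/Sun  2075: Fri/Mon  2076: Sat/Wed  2077: Mon/Thu  2078: Tue/Fri ✓  2079: Wed/Sat  2080: Thu/Mon  2081: Sat/Tue  2082: Sun/Wed  2083: Mon/Thu  2084: Tue/Sat  2085: Thu/Sun  2086: Fri/Mon  2087: Sat/Tue  2088: Sun/Thu  2089: Tue/Fri ✓  2090: Wed/Sat  2091: Thu/Sun  2092: Fri/Tue  2093: Sun/Wed
Both conditions hold in: 2067, 2078, 2089 — 3.

3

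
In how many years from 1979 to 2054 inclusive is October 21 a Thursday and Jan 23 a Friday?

2

Check each year's weekday for October 21 and Jan 23:
  1979: Sun/Tue  1980: Tue/Wed  1981: Wed/Fri  1982: Thu/Sat  1983: Fri/Sun  1984: Sun/Mon  1985: Mon/Wed  1986: Tue/Thu  1987: Wed/Fri  1988: Fri/Sat  1989: Sat/Mon  1990: Sun/Tue  1991: Mon/Wed  1992: Wed/Thu  …(48 more)…  2041: Mon/Wed  2042: Tue/Thu  2043: Wed/Fri  2044: Fri/Sat  2045: Sat/Mon  2046: Sun/Tue  2047: Mon/Wed  2048: Wed/Thu  2049: Thu/Sat  2050: Fri/Sun  2051: Sat/Mon  2052: Mon/Tue  2053: Tue/Thu  2054: Wed/Fri
Both conditions hold in: 2004, 2032 — 2.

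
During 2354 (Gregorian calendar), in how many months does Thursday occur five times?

A month of length L has five Thursdays iff its first Thursday is on day ≤ L−28 (so day 1–3 in a 31-day month, 1–2 in a 30-day month, day 1 in a leap February).
Checking each month of 2354: Jan starts Fri (31d); Feb starts Mon (28d); Mar starts Mon (31d); Apr starts Thu (30d) ✓; May starts Sat (31d); Jun starts Tue (30d); Jul starts Thu (31d) ✓; Aug starts Sun (31d); Sep starts Wed (30d) ✓; Oct starts Fri (31d); Nov starts Mon (30d); Dec starts Wed (31d) ✓.
Five-Thursday months: April, July, September, December → 4.

4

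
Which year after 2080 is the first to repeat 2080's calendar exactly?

2120

Two years share a calendar iff Jan 1 falls on the same weekday and both are leap or both are common. 2080: Jan 1 is Monday, leap year.
2081: Jan 1 Wednesday, common
2082: Jan 1 Thursday, common
2083: Jan 1 Friday, common
2084: Jan 1 Saturday, leap
2085: Jan 1 Monday, common
2086: Jan 1 Tuesday, common
2087: Jan 1 Wednesday, common
2088: Jan 1 Thursday, leap
2089: Jan 1 Saturday, common
2090: Jan 1 Sunday, common
2091: Jan 1 Monday, common
2092: Jan 1 Tuesday, leap
2093: Jan 1 Thursday, common
2094: Jan 1 Friday, common
2095: Jan 1 Saturday, common
2096: Jan 1 Sunday, leap
2097: Jan 1 Tuesday, common
2098: Jan 1 Wednesday, common
2099: Jan 1 Thursday, common
2100: Jan 1 Friday, common
2101: Jan 1 Saturday, common
2102: Jan 1 Sunday, common
2103: Jan 1 Monday, common
2104: Jan 1 Tuesday, leap
2105: Jan 1 Thursday, common
2106: Jan 1 Friday, common
2107: Jan 1 Saturday, common
2108: Jan 1 Sunday, leap
2109: Jan 1 Tuesday, common
2110: Jan 1 Wednesday, common
2111: Jan 1 Thursday, common
2112: Jan 1 Friday, leap
2113: Jan 1 Sunday, common
2114: Jan 1 Monday, common
2115: Jan 1 Tuesday, common
2116: Jan 1 Wednesday, leap
2117: Jan 1 Friday, common
2118: Jan 1 Saturday, common
2119: Jan 1 Sunday, common
2120: Jan 1 Monday, leap
2120 matches on both conditions.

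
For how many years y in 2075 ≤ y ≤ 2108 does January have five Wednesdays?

13

January has 31 days; it has five Wednesdays when Wednesday falls among the first (month-length − 28) days — i.e. when January 1 is one of Wednesday/Tuesday/Monday.
January 1 by year: 2075:Tue✓ 2076:Wed✓ 2077:Fri 2078:Sat 2079:Sun 2080:Mon✓ 2081:Wed✓ 2082:Thu 2083:Fri 2084:Sat 2085:Mon✓ 2086:Tue✓ 2087:Wed✓ 2088:Thu 2089:Sat …(4 more)… 2094:Fri 2095:Sat 2096:Sun 2097:Tue✓ 2098:Wed✓ 2099:Thu 2100:Fri 2101:Sat 2102:Sun 2103:Mon✓ 2104:Tue✓ 2105:Thu 2106:Fri 2107:Sat 2108:Sun
Years with five Wednesdays: 2075, 2076, 2080, 2081, 2085, 2086, 2087, 2091, 2092, 2097, 2098, 2103, 2104 → 13.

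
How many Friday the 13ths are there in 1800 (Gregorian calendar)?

Check the 13th of each month of 1800: Jan 13: Mon, Feb 13: Thu, Mar 13: Thu, Apr 13: Sun, May 13: Tue, Jun 13: Fri, Jul 13: Sun, Aug 13: Wed, Sep 13: Sat, Oct 13: Mon, Nov 13: Thu, Dec 13: Sat.
Friday occurs in June — 1 month.

1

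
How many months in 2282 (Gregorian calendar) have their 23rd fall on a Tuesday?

Check the 23rd of each month of 2282: Jan 23: Mon, Feb 23: Thu, Mar 23: Thu, Apr 23: Sun, May 23: Tue, Jun 23: Fri, Jul 23: Sun, Aug 23: Wed, Sep 23: Sat, Oct 23: Mon, Nov 23: Thu, Dec 23: Sat.
Tuesday occurs in May — 1 month.

1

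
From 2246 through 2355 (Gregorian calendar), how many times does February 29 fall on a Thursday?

3

Leap years in 2246–2355: 26 of them.
Feb 29 weekday advances by 5 (mod 7) from one leap year to the next four years later (or differs when a century non-leap intervenes).
Leap-day weekdays: 2248:Tue 2252:Sun 2256:Fri 2260:Wed 2264:Mon 2268:Sat 2272:Thu✓ 2276:Tue 2280:Sun 2284:Fri 2288:Wed 2292:Mon 2296:Sat 2304:Mon 2308:Sat 2312:Thu✓ 2316:Tue 2320:Sun 2324:Fri 2328:Wed 2332:Mon 2336:Sat 2340:Thu✓ 2344:Tue 2348:Sun 2352:Fri
Thursday: 2272, 2312, 2340 → 3.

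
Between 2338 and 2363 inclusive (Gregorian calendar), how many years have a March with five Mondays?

10

March has 31 days; it has five Mondays when Monday falls among the first (month-length − 28) days — i.e. when March 1 is one of Monday/Sunday/Saturday.
March 1 by year: 2338:Tue 2339:Wed 2340:Fri 2341:Sat✓ 2342:Sun✓ 2343:Mon✓ 2344:Wed 2345:Thu 2346:Fri 2347:Sat✓ 2348:Mon✓ 2349:Tue 2350:Wed 2351:Thu 2352:Sat✓ 2353:Sun✓ 2354:Mon✓ 2355:Tue 2356:Thu 2357:Fri 2358:Sat✓ 2359:Sun✓ 2360:Tue 2361:Wed 2362:Thu 2363:Fri
Years with five Mondays: 2341, 2342, 2343, 2347, 2348, 2352, 2353, 2354, 2358, 2359 → 10.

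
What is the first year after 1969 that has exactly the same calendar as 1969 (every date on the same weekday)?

Two years share a calendar iff Jan 1 falls on the same weekday and both are leap or both are common. 1969: Jan 1 is Wednesday, common year.
1970: Jan 1 Thursday, common
1971: Jan 1 Friday, common
1972: Jan 1 Saturday, leap
1973: Jan 1 Monday, common
1974: Jan 1 Tuesday, common
1975: Jan 1 Wednesday, common
1975 matches on both conditions.

1975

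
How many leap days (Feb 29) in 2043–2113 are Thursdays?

Leap years in 2043–2113: 17 of them.
Feb 29 weekday advances by 5 (mod 7) from one leap year to the next four years later (or differs when a century non-leap intervenes).
Leap-day weekdays: 2044:Mon 2048:Sat 2052:Thu✓ 2056:Tue 2060:Sun 2064:Fri 2068:Wed 2072:Mon 2076:Sat 2080:Thu✓ 2084:Tue 2088:Sun 2092:Fri 2096:Wed 2104:Fri 2108:Wed 2112:Mon
Thursday: 2052, 2080 → 2.

2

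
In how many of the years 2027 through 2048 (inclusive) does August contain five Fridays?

10

August has 31 days; it has five Fridays when Friday falls among the first (month-length − 28) days — i.e. when August 1 is one of Friday/Thursday/Wednesday.
August 1 by year: 2027:Sun 2028:Tue 2029:Wed✓ 2030:Thu✓ 2031:Fri✓ 2032:Sun 2033:Mon 2034:Tue 2035:Wed✓ 2036:Fri✓ 2037:Sat 2038:Sun 2039:Mon 2040:Wed✓ 2041:Thu✓ 2042:Fri✓ 2043:Sat 2044:Mon 2045:Tue 2046:Wed✓ 2047:Thu✓ 2048:Sat
Years with five Fridays: 2029, 2030, 2031, 2035, 2036, 2040, 2041, 2042, 2046, 2047 → 10.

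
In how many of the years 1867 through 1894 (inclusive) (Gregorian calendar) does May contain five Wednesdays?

May has 31 days; it has five Wednesdays when Wednesday falls among the first (month-length − 28) days — i.e. when May 1 is one of Wednesday/Tuesday/Monday.
May 1 by year: 1867:Wed✓ 1868:Fri 1869:Sat 1870:Sun 1871:Mon✓ 1872:Wed✓ 1873:Thu 1874:Fri 1875:Sat 1876:Mon✓ 1877:Tue✓ 1878:Wed✓ 1879:Thu 1880:Sat 1881:Sun 1882:Mon✓ 1883:Tue✓ 1884:Thu 1885:Fri 1886:Sat 1887:Sun 1888:Tue✓ 1889:Wed✓ 1890:Thu 1891:Fri 1892:Sun 1893:Mon✓ 1894:Tue✓
Years with five Wednesdays: 1867, 1871, 1872, 1876, 1877, 1878, 1882, 1883, 1888, 1889, 1893, 1894 → 12.

12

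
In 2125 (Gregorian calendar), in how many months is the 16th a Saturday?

1

Check the 16th of each month of 2125: Jan 16: Tue, Feb 16: Fri, Mar 16: Fri, Apr 16: Mon, May 16: Wed, Jun 16: Sat, Jul 16: Mon, Aug 16: Thu, Sep 16: Sun, Oct 16: Tue, Nov 16: Fri, Dec 16: Sun.
Saturday occurs in June — 1 month.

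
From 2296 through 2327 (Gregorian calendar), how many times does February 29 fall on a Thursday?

1

Leap years in 2296–2327: 7 of them.
Feb 29 weekday advances by 5 (mod 7) from one leap year to the next four years later (or differs when a century non-leap intervenes).
Leap-day weekdays: 2296:Sat 2304:Mon 2308:Sat 2312:Thu✓ 2316:Tue 2320:Sun 2324:Fri
Thursday: 2312 → 1.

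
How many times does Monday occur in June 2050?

4

June 2050 has 30 days and begins on Wednesday.
The first Monday is June 6.
Mondays fall on 6, 13, 20, 27 — that's 4.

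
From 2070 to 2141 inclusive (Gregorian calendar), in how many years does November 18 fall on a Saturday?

Track November 18's weekday year by year (advancing +1, or +2 across a Feb 29):
  2070: Tue  2071: Wed (+1)  2072: Fri (+2)  2073: Sat (+1) ✓  2074: Sun (+1)
  2075: Mon (+1)  2076: Wed (+2)  2077: Thu (+1)  2078: Fri (+1)  2079: Sat (+1) ✓
  2080: Mon (+2)  2081: Tue (+1)  2082: Wed (+1)  2083: Thu (+1)  … (44 more years) …
  2128: Thu (+2)  2129: Fri (+1)  2130: Sat (+1) ✓  2131: Sun (+1)  2132: Tue (+2)
  2133: Wed (+1)  2134: Thu (+1)  2135: Fri (+1)  2136: Sun (+2)  2137: Mon (+1)
  2138: Tue (+1)  2139: Wed (+1)  2140: Fri (+2)  2141: Sat (+1) ✓
Saturday years: 2073, 2079, 2084, 2090, 2102, 2113, 2119, 2124, 2130, 2141 — 10 in total.

10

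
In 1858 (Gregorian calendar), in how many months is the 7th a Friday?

1

Check the 7th of each month of 1858: Jan 7: Thu, Feb 7: Sun, Mar 7: Sun, Apr 7: Wed, May 7: Fri, Jun 7: Mon, Jul 7: Wed, Aug 7: Sat, Sep 7: Tue, Oct 7: Thu, Nov 7: Sun, Dec 7: Tue.
Friday occurs in May — 1 month.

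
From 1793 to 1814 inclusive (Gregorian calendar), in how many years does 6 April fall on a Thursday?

2

Track 6 April's weekday year by year (advancing +1, or +2 across a Feb 29):
  1793: Sat  1794: Sun (+1)  1795: Mon (+1)  1796: Wed (+2)  1797: Thu (+1) ✓
  1798: Fri (+1)  1799: Sat (+1)  1800: Sun (+1)  1801: Mon (+1)  1802: Tue (+1)
  1803: Wed (+1)  1804: Fri (+2)  1805: Sat (+1)  1806: Sun (+1)  1807: Mon (+1)
  1808: Wed (+2)  1809: Thu (+1) ✓  1810: Fri (+1)  1811: Sat (+1)  1812: Mon (+2)
  1813: Tue (+1)  1814: Wed (+1)
Thursday years: 1797, 1809 — 2 in total.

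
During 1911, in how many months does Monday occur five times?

A month of length L has five Mondays iff its first Monday is on day ≤ L−28 (so day 1–3 in a 31-day month, 1–2 in a 30-day month, day 1 in a leap February).
Checking each month of 1911: Jan starts Sun (31d) ✓; Feb starts Wed (28d); Mar starts Wed (31d); Apr starts Sat (30d); May starts Mon (31d) ✓; Jun starts Thu (30d); Jul starts Sat (31d) ✓; Aug starts Tue (31d); Sep starts Fri (30d); Oct starts Sun (31d) ✓; Nov starts Wed (30d); Dec starts Fri (31d).
Five-Monday months: January, May, July, October → 4.

4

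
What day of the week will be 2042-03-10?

Monday

January 1, 2042 is a Wednesday.
March 10 is day 69 of the year, i.e. 68 days after Jan 1.
68 mod 7 = 5, so advance 5 weekdays from Wednesday: Monday.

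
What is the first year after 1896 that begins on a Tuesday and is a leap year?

1924

Jan 1 advances by 2 weekdays after a leap year and by 1 after a common year.
1896: Jan 1 is Wednesday (leap).
1897: Friday
1898: Saturday
1899: Sunday
1900: Monday
1901: Tuesday
1902: Wednesday
1903: Thursday
1904: Friday (leap)
1905: Sunday
1906: Monday
1907: Tuesday
1908: Wednesday (leap)
1909: Friday
1910: Saturday
1911: Sunday
1912: Monday (leap)
1913: Wednesday
1914: Thursday
1915: Friday
1916: Saturday (leap)
1917: Monday
1918: Tuesday
1919: Wednesday
1920: Thursday (leap)
1921: Saturday
1922: Sunday
1923: Monday
1924: Tuesday (leap)
1924 begins on a Tuesday and is a leap year.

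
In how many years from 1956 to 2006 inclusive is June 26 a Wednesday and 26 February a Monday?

Check each year's weekday for June 26 and 26 February:
  1956: Tue/Sun  1957: Wed/Tue  1958: Thu/Wed  1959: Fri/Thu  1960: Sun/Fri  1961: Mon/Sun  1962: Tue/Mon  1963: Wed/Tue  1964: Fri/Wed  1965: Sat/Fri  1966: Sun/Sat  1967: Mon/Sun  1968: Wed/Mon ✓  1969: Thu/Wed  …(23 more)…  1993: Sat/Fri  1994: Sun/Sat  1995: Mon/Sun  1996: Wed/Mon ✓  1997: Thu/Wed  1998: Fri/Thu  1999: Sat/Fri  2000: Mon/Sat  2001: Tue/Mon  2002: Wed/Tue  2003: Thu/Wed  2004: Sat/Thu  2005: Sun/Sat  2006: Mon/Sun
Both conditions hold in: 1968, 1996 — 2.

2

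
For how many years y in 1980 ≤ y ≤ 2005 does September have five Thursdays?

8

September has 30 days; it has five Thursdays when Thursday falls among the first (month-length − 28) days — i.e. when September 1 is one of Thursday/Wednesday.
September 1 by year: 1980:Mon 1981:Tue 1982:Wed✓ 1983:Thu✓ 1984:Sat 1985:Sun 1986:Mon 1987:Tue 1988:Thu✓ 1989:Fri 1990:Sat 1991:Sun 1992:Tue 1993:Wed✓ 1994:Thu✓ 1995:Fri 1996:Sun 1997:Mon 1998:Tue 1999:Wed✓ 2000:Fri 2001:Sat 2002:Sun 2003:Mon 2004:Wed✓ 2005:Thu✓
Years with five Thursdays: 1982, 1983, 1988, 1993, 1994, 1999, 2004, 2005 → 8.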